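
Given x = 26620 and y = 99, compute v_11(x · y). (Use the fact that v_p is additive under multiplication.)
v_11(2635380) = 4

v_p(x) = 3 (factor: 26620 = 11^3 · 20); v_p(y) = 1 (factor: 99 = 11^1 · 9). Additivity: v_p(xy) = v_p(x) + v_p(y) = 3 + 1 = 4. (Direct check: xy = 2635380 = 11^4 · (180).)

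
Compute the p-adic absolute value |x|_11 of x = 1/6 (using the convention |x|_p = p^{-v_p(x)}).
|1/6|_11 = 1

Step 1 — compute v_11(x) by factoring powers of 11 out of the numerator and denominator: v_11(1/6) = 0. Step 2 — apply |x|_p = p^{-v_p(x)} = 11^{0} = 1.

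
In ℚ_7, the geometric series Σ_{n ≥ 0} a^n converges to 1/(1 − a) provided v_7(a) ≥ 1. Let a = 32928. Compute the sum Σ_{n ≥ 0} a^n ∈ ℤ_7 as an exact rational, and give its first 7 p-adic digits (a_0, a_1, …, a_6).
Σ a^n = 1/(1 − a) = -1/32927;  first 7 digits = (1, 0, 0, 5, 6, 1, 4)

v_7(a) = 3 ≥ 1, so the series converges in ℤ_7 to 1/(1 − a) = 1/(1 − 32928) = -1/32927. Expand this rational in ℤ_7: compute digits iteratively via d_i = x_i mod 7, x_{i+1} = (x_i − d_i)/7. The first 7 digits are (1, 0, 0, 5, 6, 1, 4).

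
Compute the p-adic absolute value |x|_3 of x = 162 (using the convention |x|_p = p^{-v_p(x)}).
|162|_3 = 1/81

Step 1 — compute v_3(x) by factoring powers of 3 out of the numerator and denominator: v_3(162) = 4. Step 2 — apply |x|_p = p^{-v_p(x)} = 3^{-4} = 1/81.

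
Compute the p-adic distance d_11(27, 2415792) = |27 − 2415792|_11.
d_11(27, 2415792) = 1/161051

Step 1 — x − y = 27 − 2415792 = -2415765. Step 2 — v_11(-2415765) = 5 (factor: -2415765 = −(11^5 · 15); the sign does not affect v_p). Step 3 — |x − y|_11 = 11^{-5} = 1/161051.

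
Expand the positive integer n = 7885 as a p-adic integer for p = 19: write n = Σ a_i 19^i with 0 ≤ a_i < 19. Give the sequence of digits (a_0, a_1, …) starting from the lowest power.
(a_0, a_1, …) = (0, 16, 2, 1)

Repeated division by 19 gives the digits low-to-high: 7885 = 16·19^1 + 2·19^2 + 1·19^3. Digit sequence: (0, 16, 2, 1).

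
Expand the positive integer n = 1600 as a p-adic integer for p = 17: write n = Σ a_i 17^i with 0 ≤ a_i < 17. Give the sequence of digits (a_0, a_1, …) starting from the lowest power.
(a_0, a_1, …) = (2, 9, 5)

Repeated division by 17 gives the digits low-to-high: 1600 = 2 + 9·17^1 + 5·17^2. Digit sequence: (2, 9, 5).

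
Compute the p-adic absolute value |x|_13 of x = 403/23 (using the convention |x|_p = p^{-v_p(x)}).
|403/23|_13 = 1/13

Step 1 — compute v_13(x) by factoring powers of 13 out of the numerator and denominator: v_13(403/23) = 1. Step 2 — apply |x|_p = p^{-v_p(x)} = 13^{-1} = 1/13.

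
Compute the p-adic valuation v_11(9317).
v_11(9317) = 3

v_11(n) is the largest exponent k such that 11^k divides n. Factor out: 9317 = 11^3 · 7. (Sign doesn't affect v_p.) So v_11(9317) = 3.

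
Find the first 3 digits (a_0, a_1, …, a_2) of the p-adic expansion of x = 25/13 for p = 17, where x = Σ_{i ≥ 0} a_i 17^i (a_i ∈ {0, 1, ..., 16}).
(a_0, …, a_2) = (15, 11, 15)

v_17(25/13) = 0 (numerator and denominator both coprime to 17), so x ∈ ℤ_17^×. Compute digits iteratively via a_i = x_i mod 17, x_{i+1} = (x_i − a_i)/17, with x_0 = x:
  x_0 = 25/13;  a_0 = 15;  x_1 = (x_0 − 15)/17 = -10/13
  x_1 = -10/13;  a_1 = 11;  x_2 = (x_1 − 11)/17 = -9/13
  x_2 = -9/13;  a_2 = 15;  x_3 = (x_2 − 15)/17 = -12/13
Digits: (15, 11, 15).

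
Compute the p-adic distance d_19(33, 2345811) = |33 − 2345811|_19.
d_19(33, 2345811) = 1/130321

Step 1 — x − y = 33 − 2345811 = -2345778. Step 2 — v_19(-2345778) = 4 (factor: -2345778 = −(19^4 · 18); the sign does not affect v_p). Step 3 — |x − y|_19 = 19^{-4} = 1/130321.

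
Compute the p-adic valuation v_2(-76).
v_2(-76) = 2

v_2(n) is the largest exponent k such that 2^k divides n. Factor out: -76 = -2^2 · 19. (Sign doesn't affect v_p.) So v_2(-76) = 2.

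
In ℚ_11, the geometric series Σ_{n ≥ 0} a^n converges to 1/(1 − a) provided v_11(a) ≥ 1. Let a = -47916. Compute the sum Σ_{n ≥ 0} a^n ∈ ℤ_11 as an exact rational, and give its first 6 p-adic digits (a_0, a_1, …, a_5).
Σ a^n = 1/(1 − a) = 1/47917;  first 6 digits = (1, 0, 0, 8, 7, 10)

v_11(a) = 3 ≥ 1, so the series converges in ℤ_11 to 1/(1 − a) = 1/(1 − (-47916)) = 1/47917. Expand this rational in ℤ_11: compute digits iteratively via d_i = x_i mod 11, x_{i+1} = (x_i − d_i)/11. The first 6 digits are (1, 0, 0, 8, 7, 10).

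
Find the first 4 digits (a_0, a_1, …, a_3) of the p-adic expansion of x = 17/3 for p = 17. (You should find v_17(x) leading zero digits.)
(a_0, …, a_3) = (0, 6, 11, 5)

v_17(17/3) = 1, so a_0 = ... = a_0 = 0. Factor out: x = 17^1 · u with u = 1/3 a unit in ℤ_17. Expand u iteratively via a_{v+i} = u_i mod 17, u_{i+1} = (u_i − a_{v+i})/17:
  u_0 = 1/3;  a_1 = 6;  u_1 = (u_0 − 6)/17 = -1/3
  u_1 = -1/3;  a_2 = 11;  u_2 = (u_1 − 11)/17 = -2/3
  u_2 = -2/3;  a_3 = 5;  u_3 = (u_2 − 5)/17 = -1/3
Digits: (0, 6, 11, 5).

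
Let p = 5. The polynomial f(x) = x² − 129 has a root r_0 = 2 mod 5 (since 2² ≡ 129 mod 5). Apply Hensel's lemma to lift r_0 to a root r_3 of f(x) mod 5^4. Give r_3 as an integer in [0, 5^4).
r_3 = 502 (mod 625)

Hensel's recurrence: r_{i+1} = r_i − f(r_i)·(f′(r_i))^{-1} mod 5^{i+2}, with f′(x) = 2x. Iterate:
  r_0 = 2 (mod 5)
  r_1 = 2 (mod 25)
  r_2 = 2 (mod 125)
  r_3 = 502 (mod 625)
Final: r_3 = 502, and one checks f(r_3) ≡ 0 mod 5^4.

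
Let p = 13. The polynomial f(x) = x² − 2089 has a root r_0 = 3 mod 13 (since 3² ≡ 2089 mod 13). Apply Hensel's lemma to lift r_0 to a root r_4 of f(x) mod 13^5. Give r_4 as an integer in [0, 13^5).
r_4 = 332491 (mod 371293)

Hensel's recurrence: r_{i+1} = r_i − f(r_i)·(f′(r_i))^{-1} mod 13^{i+2}, with f′(x) = 2x. Iterate:
  r_0 = 3 (mod 13)
  r_1 = 68 (mod 169)
  r_2 = 744 (mod 2197)
  r_3 = 18320 (mod 28561)
  r_4 = 332491 (mod 371293)
Final: r_4 = 332491, and one checks f(r_4) ≡ 0 mod 13^5.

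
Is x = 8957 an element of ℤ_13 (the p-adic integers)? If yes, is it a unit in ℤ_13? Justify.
x ∈ ℤ_13 but not a unit; v_13(x) = 2 > 0

ℤ_13 = {x ∈ ℚ_13 : v_13(x) ≥ 0} and ℤ_13^× = {x ∈ ℤ_13 : v_13(x) = 0}. Here v_13(8957) = v_13(num) − v_13(den) = 2; compare against these criteria.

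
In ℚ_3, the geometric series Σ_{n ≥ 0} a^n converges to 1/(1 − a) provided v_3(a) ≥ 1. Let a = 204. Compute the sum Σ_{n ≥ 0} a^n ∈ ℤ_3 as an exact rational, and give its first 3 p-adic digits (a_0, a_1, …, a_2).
Σ a^n = 1/(1 − a) = -1/203;  first 3 digits = (1, 2, 2)

v_3(a) = 1 ≥ 1, so the series converges in ℤ_3 to 1/(1 − a) = 1/(1 − 204) = -1/203. Expand this rational in ℤ_3: compute digits iteratively via d_i = x_i mod 3, x_{i+1} = (x_i − d_i)/3. The first 3 digits are (1, 2, 2).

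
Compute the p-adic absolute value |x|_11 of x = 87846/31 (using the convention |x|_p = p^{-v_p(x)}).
|87846/31|_11 = 1/14641

Step 1 — compute v_11(x) by factoring powers of 11 out of the numerator and denominator: v_11(87846/31) = 4. Step 2 — apply |x|_p = p^{-v_p(x)} = 11^{-4} = 1/14641.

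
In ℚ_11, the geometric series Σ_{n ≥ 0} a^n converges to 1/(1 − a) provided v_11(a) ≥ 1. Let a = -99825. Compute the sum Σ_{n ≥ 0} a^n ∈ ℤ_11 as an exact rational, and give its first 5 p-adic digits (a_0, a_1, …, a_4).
Σ a^n = 1/(1 − a) = 1/99826;  first 5 digits = (1, 0, 0, 2, 4)

v_11(a) = 3 ≥ 1, so the series converges in ℤ_11 to 1/(1 − a) = 1/(1 − (-99825)) = 1/99826. Expand this rational in ℤ_11: compute digits iteratively via d_i = x_i mod 11, x_{i+1} = (x_i − d_i)/11. The first 5 digits are (1, 0, 0, 2, 4).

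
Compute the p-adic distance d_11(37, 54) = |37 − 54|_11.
d_11(37, 54) = 1

Step 1 — x − y = 37 − 54 = -17. Step 2 — v_11(-17) = 0 (factor: -17 = −(11^0 · 17); the sign does not affect v_p). Step 3 — |x − y|_11 = 11^{0} = 1.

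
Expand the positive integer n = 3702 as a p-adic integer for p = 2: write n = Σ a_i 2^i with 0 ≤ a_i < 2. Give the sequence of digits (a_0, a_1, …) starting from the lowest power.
(a_0, a_1, …) = (0, 1, 1, 0, 1, 1, 1, 0, 0, 1, 1, 1)

Repeated division by 2 gives the digits low-to-high: 3702 = 1·2^1 + 1·2^2 + 1·2^4 + 1·2^5 + 1·2^6 + 1·2^9 + 1·2^10 + 1·2^11. Digit sequence: (0, 1, 1, 0, 1, 1, 1, 0, 0, 1, 1, 1).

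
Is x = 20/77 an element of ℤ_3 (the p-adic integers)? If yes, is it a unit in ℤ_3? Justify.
x ∈ ℤ_3^× (unit); v_3(x) = 0

ℤ_3 = {x ∈ ℚ_3 : v_3(x) ≥ 0} and ℤ_3^× = {x ∈ ℤ_3 : v_3(x) = 0}. Here v_3(20/77) = v_3(num) − v_3(den) = 0; compare against these criteria.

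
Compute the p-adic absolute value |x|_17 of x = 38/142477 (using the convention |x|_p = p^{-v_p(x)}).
|38/142477|_17 = 4913

Step 1 — compute v_17(x) by factoring powers of 17 out of the numerator and denominator: v_17(38/142477) = -3. Step 2 — apply |x|_p = p^{-v_p(x)} = 17^{3} = 4913.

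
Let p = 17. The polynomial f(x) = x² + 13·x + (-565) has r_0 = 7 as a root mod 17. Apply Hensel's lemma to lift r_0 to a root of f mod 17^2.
r_1 = 194 (mod 289)

Hensel: r_{i+1} = r_i − f(r_i)·(f′(r_i))^{-1} mod 17^{i+2}, f′(x) = 2x + 13. Iterate:
  r_0 = 7 (mod 17)
  r_1 = 194 (mod 289)
Final: r = 194 satisfies f(r) ≡ 0 mod 17^2.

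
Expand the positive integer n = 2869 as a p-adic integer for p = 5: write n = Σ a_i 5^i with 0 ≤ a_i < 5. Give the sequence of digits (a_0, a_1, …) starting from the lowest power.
(a_0, a_1, …) = (4, 3, 4, 2, 4)

Repeated division by 5 gives the digits low-to-high: 2869 = 4 + 3·5^1 + 4·5^2 + 2·5^3 + 4·5^4. Digit sequence: (4, 3, 4, 2, 4).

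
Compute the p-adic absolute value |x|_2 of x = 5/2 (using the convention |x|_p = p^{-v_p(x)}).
|5/2|_2 = 2

Step 1 — compute v_2(x) by factoring powers of 2 out of the numerator and denominator: v_2(5/2) = -1. Step 2 — apply |x|_p = p^{-v_p(x)} = 2^{1} = 2.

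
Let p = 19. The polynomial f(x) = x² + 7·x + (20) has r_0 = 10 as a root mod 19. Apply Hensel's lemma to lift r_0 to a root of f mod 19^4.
r_3 = 22639 (mod 130321)

Hensel: r_{i+1} = r_i − f(r_i)·(f′(r_i))^{-1} mod 19^{i+2}, f′(x) = 2x + 7. Iterate:
  r_0 = 10 (mod 19)
  r_1 = 257 (mod 361)
  r_2 = 2062 (mod 6859)
  r_3 = 22639 (mod 130321)
Final: r = 22639 satisfies f(r) ≡ 0 mod 19^4.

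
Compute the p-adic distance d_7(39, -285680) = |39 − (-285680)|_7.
d_7(39, -285680) = 1/16807

Step 1 — x − y = 39 − (-285680) = 285719. Step 2 — v_7(285719) = 5 (factor: 285719 = (7^5 · 17); the sign does not affect v_p). Step 3 — |x − y|_7 = 7^{-5} = 1/16807.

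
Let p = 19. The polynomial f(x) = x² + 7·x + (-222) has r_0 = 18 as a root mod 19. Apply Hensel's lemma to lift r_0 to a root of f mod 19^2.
r_1 = 189 (mod 361)

Hensel: r_{i+1} = r_i − f(r_i)·(f′(r_i))^{-1} mod 19^{i+2}, f′(x) = 2x + 7. Iterate:
  r_0 = 18 (mod 19)
  r_1 = 189 (mod 361)
Final: r = 189 satisfies f(r) ≡ 0 mod 19^2.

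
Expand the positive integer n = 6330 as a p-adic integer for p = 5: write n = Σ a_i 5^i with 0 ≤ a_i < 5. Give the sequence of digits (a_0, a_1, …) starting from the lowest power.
(a_0, a_1, …) = (0, 1, 3, 0, 0, 2)

Repeated division by 5 gives the digits low-to-high: 6330 = 1·5^1 + 3·5^2 + 2·5^5. Digit sequence: (0, 1, 3, 0, 0, 2).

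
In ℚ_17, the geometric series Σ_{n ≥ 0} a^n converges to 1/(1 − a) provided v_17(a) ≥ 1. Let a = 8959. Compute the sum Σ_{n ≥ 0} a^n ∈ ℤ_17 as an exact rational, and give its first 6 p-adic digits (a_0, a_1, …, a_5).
Σ a^n = 1/(1 − a) = -1/8958;  first 6 digits = (1, 0, 14, 1, 9, 5)

v_17(a) = 2 ≥ 1, so the series converges in ℤ_17 to 1/(1 − a) = 1/(1 − 8959) = -1/8958. Expand this rational in ℤ_17: compute digits iteratively via d_i = x_i mod 17, x_{i+1} = (x_i − d_i)/17. The first 6 digits are (1, 0, 14, 1, 9, 5).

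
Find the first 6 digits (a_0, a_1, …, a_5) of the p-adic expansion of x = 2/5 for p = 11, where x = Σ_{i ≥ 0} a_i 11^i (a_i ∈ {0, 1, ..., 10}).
(a_0, …, a_5) = (7, 6, 6, 6, 6, 6)

v_11(2/5) = 0 (numerator and denominator both coprime to 11), so x ∈ ℤ_11^×. Compute digits iteratively via a_i = x_i mod 11, x_{i+1} = (x_i − a_i)/11, with x_0 = x:
  x_0 = 2/5;  a_0 = 7;  x_1 = (x_0 − 7)/11 = -3/5
  x_1 = -3/5;  a_1 = 6;  x_2 = (x_1 − 6)/11 = -3/5
  x_2 = -3/5;  a_2 = 6;  x_3 = (x_2 − 6)/11 = -3/5
  x_3 = -3/5;  a_3 = 6;  x_4 = (x_3 − 6)/11 = -3/5
  x_4 = -3/5;  a_4 = 6;  x_5 = (x_4 − 6)/11 = -3/5
  x_5 = -3/5;  a_5 = 6;  x_6 = (x_5 − 6)/11 = -3/5
Digits: (7, 6, 6, 6, 6, 6).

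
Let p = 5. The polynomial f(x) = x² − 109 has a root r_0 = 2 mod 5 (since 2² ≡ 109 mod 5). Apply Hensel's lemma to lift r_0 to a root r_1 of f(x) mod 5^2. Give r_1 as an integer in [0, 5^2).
r_1 = 22 (mod 25)

Hensel's recurrence: r_{i+1} = r_i − f(r_i)·(f′(r_i))^{-1} mod 5^{i+2}, with f′(x) = 2x. Iterate:
  r_0 = 2 (mod 5)
  r_1 = 22 (mod 25)
Final: r_1 = 22, and one checks f(r_1) ≡ 0 mod 5^2.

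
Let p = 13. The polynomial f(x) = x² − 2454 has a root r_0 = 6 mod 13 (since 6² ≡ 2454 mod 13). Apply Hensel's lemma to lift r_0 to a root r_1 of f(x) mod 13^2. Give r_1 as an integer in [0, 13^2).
r_1 = 123 (mod 169)

Hensel's recurrence: r_{i+1} = r_i − f(r_i)·(f′(r_i))^{-1} mod 13^{i+2}, with f′(x) = 2x. Iterate:
  r_0 = 6 (mod 13)
  r_1 = 123 (mod 169)
Final: r_1 = 123, and one checks f(r_1) ≡ 0 mod 13^2.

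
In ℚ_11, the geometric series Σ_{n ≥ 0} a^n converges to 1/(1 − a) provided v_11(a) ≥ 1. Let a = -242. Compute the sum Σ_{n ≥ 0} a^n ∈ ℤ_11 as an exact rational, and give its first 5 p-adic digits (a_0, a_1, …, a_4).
Σ a^n = 1/(1 − a) = 1/243;  first 5 digits = (1, 0, 9, 10, 3)

v_11(a) = 2 ≥ 1, so the series converges in ℤ_11 to 1/(1 − a) = 1/(1 − (-242)) = 1/243. Expand this rational in ℤ_11: compute digits iteratively via d_i = x_i mod 11, x_{i+1} = (x_i − d_i)/11. The first 5 digits are (1, 0, 9, 10, 3).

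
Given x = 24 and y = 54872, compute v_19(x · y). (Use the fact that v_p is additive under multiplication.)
v_19(1316928) = 3

v_p(x) = 0 (factor: 24 = 19^0 · 24); v_p(y) = 3 (factor: 54872 = 19^3 · 8). Additivity: v_p(xy) = v_p(x) + v_p(y) = 0 + 3 = 3. (Direct check: xy = 1316928 = 19^3 · (192).)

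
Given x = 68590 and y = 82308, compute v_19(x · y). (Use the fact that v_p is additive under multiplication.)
v_19(5645505720) = 6

v_p(x) = 3 (factor: 68590 = 19^3 · 10); v_p(y) = 3 (factor: 82308 = 19^3 · 12). Additivity: v_p(xy) = v_p(x) + v_p(y) = 3 + 3 = 6. (Direct check: xy = 5645505720 = 19^6 · (120).)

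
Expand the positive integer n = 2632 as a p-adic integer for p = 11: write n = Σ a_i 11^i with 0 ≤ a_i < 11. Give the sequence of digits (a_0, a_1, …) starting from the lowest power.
(a_0, a_1, …) = (3, 8, 10, 1)

Repeated division by 11 gives the digits low-to-high: 2632 = 3 + 8·11^1 + 10·11^2 + 1·11^3. Digit sequence: (3, 8, 10, 1).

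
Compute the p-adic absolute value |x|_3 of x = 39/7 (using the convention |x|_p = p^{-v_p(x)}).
|39/7|_3 = 1/3

Step 1 — compute v_3(x) by factoring powers of 3 out of the numerator and denominator: v_3(39/7) = 1. Step 2 — apply |x|_p = p^{-v_p(x)} = 3^{-1} = 1/3.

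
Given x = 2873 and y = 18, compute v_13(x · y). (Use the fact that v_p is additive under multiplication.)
v_13(51714) = 2

v_p(x) = 2 (factor: 2873 = 13^2 · 17); v_p(y) = 0 (factor: 18 = 13^0 · 18). Additivity: v_p(xy) = v_p(x) + v_p(y) = 2 + 0 = 2. (Direct check: xy = 51714 = 13^2 · (306).)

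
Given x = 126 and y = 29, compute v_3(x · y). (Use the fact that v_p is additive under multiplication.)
v_3(3654) = 2

v_p(x) = 2 (factor: 126 = 3^2 · 14); v_p(y) = 0 (factor: 29 = 3^0 · 29). Additivity: v_p(xy) = v_p(x) + v_p(y) = 2 + 0 = 2. (Direct check: xy = 3654 = 3^2 · (406).)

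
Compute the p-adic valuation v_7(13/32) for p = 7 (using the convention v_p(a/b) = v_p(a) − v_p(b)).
v_7(13/32) = 0

Factor powers of 7 from the numerator and denominator of the reduced fraction: 13 = 7^0 · 13 and 32 = 7^0 · 32. Apply v_p(a/b) = v_p(a) − v_p(b): v_7(13/32) = 0 − 0 = 0.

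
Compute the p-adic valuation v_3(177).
v_3(177) = 1

v_3(n) is the largest exponent k such that 3^k divides n. Factor out: 177 = 3^1 · 59. (Sign doesn't affect v_p.) So v_3(177) = 1.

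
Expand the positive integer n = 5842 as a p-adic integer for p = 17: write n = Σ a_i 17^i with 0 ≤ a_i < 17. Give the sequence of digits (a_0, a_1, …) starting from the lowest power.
(a_0, a_1, …) = (11, 3, 3, 1)

Repeated division by 17 gives the digits low-to-high: 5842 = 11 + 3·17^1 + 3·17^2 + 1·17^3. Digit sequence: (11, 3, 3, 1).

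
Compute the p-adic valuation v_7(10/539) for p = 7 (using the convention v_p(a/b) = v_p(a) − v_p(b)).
v_7(10/539) = -2

Factor powers of 7 from the numerator and denominator of the reduced fraction: 10 = 7^0 · 10 and 539 = 7^2 · 11. Apply v_p(a/b) = v_p(a) − v_p(b): v_7(10/539) = 0 − 2 = -2.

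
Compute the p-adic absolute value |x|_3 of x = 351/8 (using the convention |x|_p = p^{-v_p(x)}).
|351/8|_3 = 1/27

Step 1 — compute v_3(x) by factoring powers of 3 out of the numerator and denominator: v_3(351/8) = 3. Step 2 — apply |x|_p = p^{-v_p(x)} = 3^{-3} = 1/27.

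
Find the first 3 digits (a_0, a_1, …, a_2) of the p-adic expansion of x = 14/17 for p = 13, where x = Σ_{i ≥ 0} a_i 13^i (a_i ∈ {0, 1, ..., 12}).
(a_0, …, a_2) = (10, 10, 3)

v_13(14/17) = 0 (numerator and denominator both coprime to 13), so x ∈ ℤ_13^×. Compute digits iteratively via a_i = x_i mod 13, x_{i+1} = (x_i − a_i)/13, with x_0 = x:
  x_0 = 14/17;  a_0 = 10;  x_1 = (x_0 − 10)/13 = -12/17
  x_1 = -12/17;  a_1 = 10;  x_2 = (x_1 − 10)/13 = -14/17
  x_2 = -14/17;  a_2 = 3;  x_3 = (x_2 − 3)/13 = -5/17
Digits: (10, 10, 3).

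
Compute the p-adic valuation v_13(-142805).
v_13(-142805) = 4

v_13(n) is the largest exponent k such that 13^k divides n. Factor out: -142805 = -13^4 · 5. (Sign doesn't affect v_p.) So v_13(-142805) = 4.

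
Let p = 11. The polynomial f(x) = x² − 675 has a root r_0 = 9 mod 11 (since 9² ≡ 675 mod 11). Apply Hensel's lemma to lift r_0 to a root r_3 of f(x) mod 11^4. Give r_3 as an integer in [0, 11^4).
r_3 = 9964 (mod 14641)

Hensel's recurrence: r_{i+1} = r_i − f(r_i)·(f′(r_i))^{-1} mod 11^{i+2}, with f′(x) = 2x. Iterate:
  r_0 = 9 (mod 11)
  r_1 = 42 (mod 121)
  r_2 = 647 (mod 1331)
  r_3 = 9964 (mod 14641)
Final: r_3 = 9964, and one checks f(r_3) ≡ 0 mod 11^4.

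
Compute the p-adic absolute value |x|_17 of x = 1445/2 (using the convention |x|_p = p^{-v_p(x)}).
|1445/2|_17 = 1/289

Step 1 — compute v_17(x) by factoring powers of 17 out of the numerator and denominator: v_17(1445/2) = 2. Step 2 — apply |x|_p = p^{-v_p(x)} = 17^{-2} = 1/289.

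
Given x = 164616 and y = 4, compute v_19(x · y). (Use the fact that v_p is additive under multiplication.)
v_19(658464) = 3

v_p(x) = 3 (factor: 164616 = 19^3 · 24); v_p(y) = 0 (factor: 4 = 19^0 · 4). Additivity: v_p(xy) = v_p(x) + v_p(y) = 3 + 0 = 3. (Direct check: xy = 658464 = 19^3 · (96).)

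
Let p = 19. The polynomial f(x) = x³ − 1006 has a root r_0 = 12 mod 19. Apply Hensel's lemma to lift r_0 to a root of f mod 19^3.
r_2 = 2900 (mod 6859)

Hensel: r_{i+1} = r_i − f(r_i)/f′(r_i) mod 19^{i+2}, where f′(x) = 3x². Iterate:
  r_0 = 12 (mod 19)
  r_1 = 12 (mod 361)
  r_2 = 2900 (mod 6859)
Final: r = 2900 with f(r) ≡ 0 mod 19^3.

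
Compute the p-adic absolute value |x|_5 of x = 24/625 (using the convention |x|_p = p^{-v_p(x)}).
|24/625|_5 = 625

Step 1 — compute v_5(x) by factoring powers of 5 out of the numerator and denominator: v_5(24/625) = -4. Step 2 — apply |x|_p = p^{-v_p(x)} = 5^{4} = 625.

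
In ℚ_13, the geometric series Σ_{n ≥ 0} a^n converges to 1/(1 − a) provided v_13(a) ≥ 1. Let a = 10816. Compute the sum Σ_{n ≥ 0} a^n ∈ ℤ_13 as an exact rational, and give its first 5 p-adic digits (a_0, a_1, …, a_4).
Σ a^n = 1/(1 − a) = -1/10815;  first 5 digits = (1, 0, 12, 4, 1)

v_13(a) = 2 ≥ 1, so the series converges in ℤ_13 to 1/(1 − a) = 1/(1 − 10816) = -1/10815. Expand this rational in ℤ_13: compute digits iteratively via d_i = x_i mod 13, x_{i+1} = (x_i − d_i)/13. The first 5 digits are (1, 0, 12, 4, 1).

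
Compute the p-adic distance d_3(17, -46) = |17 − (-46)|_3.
d_3(17, -46) = 1/9

Step 1 — x − y = 17 − (-46) = 63. Step 2 — v_3(63) = 2 (factor: 63 = (3^2 · 7); the sign does not affect v_p). Step 3 — |x − y|_3 = 3^{-2} = 1/9.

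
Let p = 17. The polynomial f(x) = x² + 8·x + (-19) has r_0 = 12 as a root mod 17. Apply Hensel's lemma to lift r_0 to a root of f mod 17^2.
r_1 = 267 (mod 289)

Hensel: r_{i+1} = r_i − f(r_i)·(f′(r_i))^{-1} mod 17^{i+2}, f′(x) = 2x + 8. Iterate:
  r_0 = 12 (mod 17)
  r_1 = 267 (mod 289)
Final: r = 267 satisfies f(r) ≡ 0 mod 17^2.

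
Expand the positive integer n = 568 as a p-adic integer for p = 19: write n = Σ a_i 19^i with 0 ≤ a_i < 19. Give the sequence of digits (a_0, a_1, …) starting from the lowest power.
(a_0, a_1, …) = (17, 10, 1)

Repeated division by 19 gives the digits low-to-high: 568 = 17 + 10·19^1 + 1·19^2. Digit sequence: (17, 10, 1).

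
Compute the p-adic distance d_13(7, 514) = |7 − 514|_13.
d_13(7, 514) = 1/169

Step 1 — x − y = 7 − 514 = -507. Step 2 — v_13(-507) = 2 (factor: -507 = −(13^2 · 3); the sign does not affect v_p). Step 3 — |x − y|_13 = 13^{-2} = 1/169.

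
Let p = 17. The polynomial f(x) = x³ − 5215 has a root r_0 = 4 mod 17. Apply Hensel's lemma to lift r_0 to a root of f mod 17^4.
r_3 = 68514 (mod 83521)

Hensel: r_{i+1} = r_i − f(r_i)/f′(r_i) mod 17^{i+2}, where f′(x) = 3x². Iterate:
  r_0 = 4 (mod 17)
  r_1 = 21 (mod 289)
  r_2 = 4645 (mod 4913)
  r_3 = 68514 (mod 83521)
Final: r = 68514 with f(r) ≡ 0 mod 17^4.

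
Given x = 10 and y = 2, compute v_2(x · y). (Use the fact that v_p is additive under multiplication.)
v_2(20) = 2

v_p(x) = 1 (factor: 10 = 2^1 · 5); v_p(y) = 1 (factor: 2 = 2^1 · 1). Additivity: v_p(xy) = v_p(x) + v_p(y) = 1 + 1 = 2. (Direct check: xy = 20 = 2^2 · (5).)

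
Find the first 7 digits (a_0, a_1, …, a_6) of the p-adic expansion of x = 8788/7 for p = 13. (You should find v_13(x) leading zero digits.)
(a_0, …, a_6) = (0, 0, 0, 8, 5, 7, 5)

v_13(8788/7) = 3, so a_0 = ... = a_2 = 0. Factor out: x = 13^3 · u with u = 4/7 a unit in ℤ_13. Expand u iteratively via a_{v+i} = u_i mod 13, u_{i+1} = (u_i − a_{v+i})/13:
  u_0 = 4/7;  a_3 = 8;  u_1 = (u_0 − 8)/13 = -4/7
  u_1 = -4/7;  a_4 = 5;  u_2 = (u_1 − 5)/13 = -3/7
  u_2 = -3/7;  a_5 = 7;  u_3 = (u_2 − 7)/13 = -4/7
  u_3 = -4/7;  a_6 = 5;  u_4 = (u_3 − 5)/13 = -3/7
Digits: (0, 0, 0, 8, 5, 7, 5).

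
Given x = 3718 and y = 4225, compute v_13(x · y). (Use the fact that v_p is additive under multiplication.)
v_13(15708550) = 4

v_p(x) = 2 (factor: 3718 = 13^2 · 22); v_p(y) = 2 (factor: 4225 = 13^2 · 25). Additivity: v_p(xy) = v_p(x) + v_p(y) = 2 + 2 = 4. (Direct check: xy = 15708550 = 13^4 · (550).)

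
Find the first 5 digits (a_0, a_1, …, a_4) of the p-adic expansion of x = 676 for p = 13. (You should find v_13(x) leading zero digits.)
(a_0, …, a_4) = (0, 0, 4, 0, 0)

v_13(676) = 2, so a_0 = ... = a_1 = 0. Factor out: x = 13^2 · u with u = 4 a unit in ℤ_13. Expand u iteratively via a_{v+i} = u_i mod 13, u_{i+1} = (u_i − a_{v+i})/13:
  u_0 = 4;  a_2 = 4;  u_1 = (u_0 − 4)/13 = 0
  u_1 = 0;  a_3 = 0;  u_2 = (u_1 − 0)/13 = 0
  u_2 = 0;  a_4 = 0;  u_3 = (u_2 − 0)/13 = 0
Digits: (0, 0, 4, 0, 0).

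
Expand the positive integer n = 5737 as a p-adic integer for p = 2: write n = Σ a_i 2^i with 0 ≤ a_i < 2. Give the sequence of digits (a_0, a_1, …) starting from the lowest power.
(a_0, a_1, …) = (1, 0, 0, 1, 0, 1, 1, 0, 0, 1, 1, 0, 1)

Repeated division by 2 gives the digits low-to-high: 5737 = 1 + 1·2^3 + 1·2^5 + 1·2^6 + 1·2^9 + 1·2^10 + 1·2^12. Digit sequence: (1, 0, 0, 1, 0, 1, 1, 0, 0, 1, 1, 0, 1).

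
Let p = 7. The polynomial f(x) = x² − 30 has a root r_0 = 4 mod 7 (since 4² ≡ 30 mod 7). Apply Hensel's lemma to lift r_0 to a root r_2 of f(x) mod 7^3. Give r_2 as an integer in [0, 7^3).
r_2 = 67 (mod 343)

Hensel's recurrence: r_{i+1} = r_i − f(r_i)·(f′(r_i))^{-1} mod 7^{i+2}, with f′(x) = 2x. Iterate:
  r_0 = 4 (mod 7)
  r_1 = 18 (mod 49)
  r_2 = 67 (mod 343)
Final: r_2 = 67, and one checks f(r_2) ≡ 0 mod 7^3.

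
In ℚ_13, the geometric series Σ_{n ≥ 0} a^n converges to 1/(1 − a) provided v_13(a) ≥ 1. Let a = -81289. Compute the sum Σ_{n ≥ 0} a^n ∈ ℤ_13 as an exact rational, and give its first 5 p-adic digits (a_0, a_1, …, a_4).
Σ a^n = 1/(1 − a) = 1/81290;  first 5 digits = (1, 0, 0, 2, 10)

v_13(a) = 3 ≥ 1, so the series converges in ℤ_13 to 1/(1 − a) = 1/(1 − (-81289)) = 1/81290. Expand this rational in ℤ_13: compute digits iteratively via d_i = x_i mod 13, x_{i+1} = (x_i − d_i)/13. The first 5 digits are (1, 0, 0, 2, 10).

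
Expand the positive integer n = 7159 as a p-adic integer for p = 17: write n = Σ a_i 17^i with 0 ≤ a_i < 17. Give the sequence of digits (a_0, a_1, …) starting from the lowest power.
(a_0, a_1, …) = (2, 13, 7, 1)

Repeated division by 17 gives the digits low-to-high: 7159 = 2 + 13·17^1 + 7·17^2 + 1·17^3. Digit sequence: (2, 13, 7, 1).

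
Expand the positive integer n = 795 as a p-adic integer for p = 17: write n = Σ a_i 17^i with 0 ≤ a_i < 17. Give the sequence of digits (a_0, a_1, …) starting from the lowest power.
(a_0, a_1, …) = (13, 12, 2)

Repeated division by 17 gives the digits low-to-high: 795 = 13 + 12·17^1 + 2·17^2. Digit sequence: (13, 12, 2).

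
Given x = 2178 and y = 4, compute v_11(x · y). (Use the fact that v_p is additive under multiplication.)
v_11(8712) = 2

v_p(x) = 2 (factor: 2178 = 11^2 · 18); v_p(y) = 0 (factor: 4 = 11^0 · 4). Additivity: v_p(xy) = v_p(x) + v_p(y) = 2 + 0 = 2. (Direct check: xy = 8712 = 11^2 · (72).)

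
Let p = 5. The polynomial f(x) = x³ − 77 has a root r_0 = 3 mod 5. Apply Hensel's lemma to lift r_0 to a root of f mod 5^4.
r_3 = 28 (mod 625)

Hensel: r_{i+1} = r_i − f(r_i)/f′(r_i) mod 5^{i+2}, where f′(x) = 3x². Iterate:
  r_0 = 3 (mod 5)
  r_1 = 3 (mod 25)
  r_2 = 28 (mod 125)
  r_3 = 28 (mod 625)
Final: r = 28 with f(r) ≡ 0 mod 5^4.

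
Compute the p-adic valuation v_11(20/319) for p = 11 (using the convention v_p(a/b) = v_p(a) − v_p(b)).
v_11(20/319) = -1

Factor powers of 11 from the numerator and denominator of the reduced fraction: 20 = 11^0 · 20 and 319 = 11^1 · 29. Apply v_p(a/b) = v_p(a) − v_p(b): v_11(20/319) = 0 − 1 = -1.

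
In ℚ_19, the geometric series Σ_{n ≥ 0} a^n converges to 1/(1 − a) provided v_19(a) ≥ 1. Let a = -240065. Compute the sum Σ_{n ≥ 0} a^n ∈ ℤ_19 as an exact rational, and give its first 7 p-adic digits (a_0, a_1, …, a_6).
Σ a^n = 1/(1 − a) = 1/240066;  first 7 digits = (1, 0, 0, 3, 17, 18, 8)

v_19(a) = 3 ≥ 1, so the series converges in ℤ_19 to 1/(1 − a) = 1/(1 − (-240065)) = 1/240066. Expand this rational in ℤ_19: compute digits iteratively via d_i = x_i mod 19, x_{i+1} = (x_i − d_i)/19. The first 7 digits are (1, 0, 0, 3, 17, 18, 8).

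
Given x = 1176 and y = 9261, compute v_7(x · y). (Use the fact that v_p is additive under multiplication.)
v_7(10890936) = 5

v_p(x) = 2 (factor: 1176 = 7^2 · 24); v_p(y) = 3 (factor: 9261 = 7^3 · 27). Additivity: v_p(xy) = v_p(x) + v_p(y) = 2 + 3 = 5. (Direct check: xy = 10890936 = 7^5 · (648).)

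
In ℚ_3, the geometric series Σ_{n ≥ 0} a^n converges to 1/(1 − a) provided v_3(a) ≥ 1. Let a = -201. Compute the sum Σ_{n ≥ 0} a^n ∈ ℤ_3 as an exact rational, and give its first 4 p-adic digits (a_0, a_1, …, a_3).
Σ a^n = 1/(1 − a) = 1/202;  first 4 digits = (1, 2, 2, 2)

v_3(a) = 1 ≥ 1, so the series converges in ℤ_3 to 1/(1 − a) = 1/(1 − (-201)) = 1/202. Expand this rational in ℤ_3: compute digits iteratively via d_i = x_i mod 3, x_{i+1} = (x_i − d_i)/3. The first 4 digits are (1, 2, 2, 2).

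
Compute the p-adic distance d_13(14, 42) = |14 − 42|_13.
d_13(14, 42) = 1

Step 1 — x − y = 14 − 42 = -28. Step 2 — v_13(-28) = 0 (factor: -28 = −(13^0 · 28); the sign does not affect v_p). Step 3 — |x − y|_13 = 13^{0} = 1.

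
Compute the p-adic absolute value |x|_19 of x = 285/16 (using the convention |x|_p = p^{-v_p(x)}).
|285/16|_19 = 1/19

Step 1 — compute v_19(x) by factoring powers of 19 out of the numerator and denominator: v_19(285/16) = 1. Step 2 — apply |x|_p = p^{-v_p(x)} = 19^{-1} = 1/19.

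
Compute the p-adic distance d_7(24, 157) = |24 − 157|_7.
d_7(24, 157) = 1/7

Step 1 — x − y = 24 − 157 = -133. Step 2 — v_7(-133) = 1 (factor: -133 = −(7^1 · 19); the sign does not affect v_p). Step 3 — |x − y|_7 = 7^{-1} = 1/7.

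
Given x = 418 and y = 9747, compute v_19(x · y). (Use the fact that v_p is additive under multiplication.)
v_19(4074246) = 3

v_p(x) = 1 (factor: 418 = 19^1 · 22); v_p(y) = 2 (factor: 9747 = 19^2 · 27). Additivity: v_p(xy) = v_p(x) + v_p(y) = 1 + 2 = 3. (Direct check: xy = 4074246 = 19^3 · (594).)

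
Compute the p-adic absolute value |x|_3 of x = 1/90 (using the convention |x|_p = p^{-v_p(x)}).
|1/90|_3 = 9

Step 1 — compute v_3(x) by factoring powers of 3 out of the numerator and denominator: v_3(1/90) = -2. Step 2 — apply |x|_p = p^{-v_p(x)} = 3^{2} = 9.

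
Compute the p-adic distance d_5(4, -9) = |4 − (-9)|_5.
d_5(4, -9) = 1

Step 1 — x − y = 4 − (-9) = 13. Step 2 — v_5(13) = 0 (factor: 13 = (5^0 · 13); the sign does not affect v_p). Step 3 — |x − y|_5 = 5^{0} = 1.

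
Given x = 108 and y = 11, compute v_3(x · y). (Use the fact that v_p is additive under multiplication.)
v_3(1188) = 3

v_p(x) = 3 (factor: 108 = 3^3 · 4); v_p(y) = 0 (factor: 11 = 3^0 · 11). Additivity: v_p(xy) = v_p(x) + v_p(y) = 3 + 0 = 3. (Direct check: xy = 1188 = 3^3 · (44).)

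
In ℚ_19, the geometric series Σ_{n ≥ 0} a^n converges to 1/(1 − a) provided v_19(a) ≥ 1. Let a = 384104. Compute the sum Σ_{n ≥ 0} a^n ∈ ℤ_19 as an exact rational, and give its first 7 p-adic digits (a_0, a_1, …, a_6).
Σ a^n = 1/(1 − a) = -1/384103;  first 7 digits = (1, 0, 0, 18, 2, 0, 1)

v_19(a) = 3 ≥ 1, so the series converges in ℤ_19 to 1/(1 − a) = 1/(1 − 384104) = -1/384103. Expand this rational in ℤ_19: compute digits iteratively via d_i = x_i mod 19, x_{i+1} = (x_i − d_i)/19. The first 7 digits are (1, 0, 0, 18, 2, 0, 1).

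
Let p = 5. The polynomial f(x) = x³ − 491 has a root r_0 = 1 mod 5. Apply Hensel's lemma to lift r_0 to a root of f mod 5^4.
r_3 = 431 (mod 625)

Hensel: r_{i+1} = r_i − f(r_i)/f′(r_i) mod 5^{i+2}, where f′(x) = 3x². Iterate:
  r_0 = 1 (mod 5)
  r_1 = 6 (mod 25)
  r_2 = 56 (mod 125)
  r_3 = 431 (mod 625)
Final: r = 431 with f(r) ≡ 0 mod 5^4.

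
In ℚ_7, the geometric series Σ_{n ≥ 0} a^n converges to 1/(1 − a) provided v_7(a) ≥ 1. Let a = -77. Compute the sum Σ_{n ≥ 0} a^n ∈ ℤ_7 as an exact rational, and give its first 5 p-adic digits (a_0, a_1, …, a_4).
Σ a^n = 1/(1 − a) = 1/78;  first 5 digits = (1, 3, 0, 2, 5)

v_7(a) = 1 ≥ 1, so the series converges in ℤ_7 to 1/(1 − a) = 1/(1 − (-77)) = 1/78. Expand this rational in ℤ_7: compute digits iteratively via d_i = x_i mod 7, x_{i+1} = (x_i − d_i)/7. The first 5 digits are (1, 3, 0, 2, 5).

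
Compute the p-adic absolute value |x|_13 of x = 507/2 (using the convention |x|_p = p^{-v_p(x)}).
|507/2|_13 = 1/169

Step 1 — compute v_13(x) by factoring powers of 13 out of the numerator and denominator: v_13(507/2) = 2. Step 2 — apply |x|_p = p^{-v_p(x)} = 13^{-2} = 1/169.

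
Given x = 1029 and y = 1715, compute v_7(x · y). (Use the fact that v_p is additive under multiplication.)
v_7(1764735) = 6

v_p(x) = 3 (factor: 1029 = 7^3 · 3); v_p(y) = 3 (factor: 1715 = 7^3 · 5). Additivity: v_p(xy) = v_p(x) + v_p(y) = 3 + 3 = 6. (Direct check: xy = 1764735 = 7^6 · (15).)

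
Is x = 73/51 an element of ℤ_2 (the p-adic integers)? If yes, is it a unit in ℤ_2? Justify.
x ∈ ℤ_2^× (unit); v_2(x) = 0

ℤ_2 = {x ∈ ℚ_2 : v_2(x) ≥ 0} and ℤ_2^× = {x ∈ ℤ_2 : v_2(x) = 0}. Here v_2(73/51) = v_2(num) − v_2(den) = 0; compare against these criteria.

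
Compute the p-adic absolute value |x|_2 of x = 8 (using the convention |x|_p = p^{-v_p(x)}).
|8|_2 = 1/8

Step 1 — compute v_2(x) by factoring powers of 2 out of the numerator and denominator: v_2(8) = 3. Step 2 — apply |x|_p = p^{-v_p(x)} = 2^{-3} = 1/8.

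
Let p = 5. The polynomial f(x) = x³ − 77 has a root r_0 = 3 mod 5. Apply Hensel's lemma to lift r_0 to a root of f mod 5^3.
r_2 = 28 (mod 125)

Hensel: r_{i+1} = r_i − f(r_i)/f′(r_i) mod 5^{i+2}, where f′(x) = 3x². Iterate:
  r_0 = 3 (mod 5)
  r_1 = 3 (mod 25)
  r_2 = 28 (mod 125)
Final: r = 28 with f(r) ≡ 0 mod 5^3.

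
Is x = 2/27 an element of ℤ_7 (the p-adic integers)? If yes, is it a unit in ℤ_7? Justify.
x ∈ ℤ_7^× (unit); v_7(x) = 0

ℤ_7 = {x ∈ ℚ_7 : v_7(x) ≥ 0} and ℤ_7^× = {x ∈ ℤ_7 : v_7(x) = 0}. Here v_7(2/27) = v_7(num) − v_7(den) = 0; compare against these criteria.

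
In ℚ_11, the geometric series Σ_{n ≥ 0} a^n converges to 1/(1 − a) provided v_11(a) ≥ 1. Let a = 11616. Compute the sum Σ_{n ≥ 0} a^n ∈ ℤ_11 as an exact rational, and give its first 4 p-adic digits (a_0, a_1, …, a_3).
Σ a^n = 1/(1 − a) = -1/11615;  first 4 digits = (1, 0, 8, 8)

v_11(a) = 2 ≥ 1, so the series converges in ℤ_11 to 1/(1 − a) = 1/(1 − 11616) = -1/11615. Expand this rational in ℤ_11: compute digits iteratively via d_i = x_i mod 11, x_{i+1} = (x_i − d_i)/11. The first 4 digits are (1, 0, 8, 8).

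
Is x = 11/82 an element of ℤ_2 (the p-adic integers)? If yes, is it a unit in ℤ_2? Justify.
x ∉ ℤ_2 (v_2(x) = -1 < 0)

ℤ_2 = {x ∈ ℚ_2 : v_2(x) ≥ 0} and ℤ_2^× = {x ∈ ℤ_2 : v_2(x) = 0}. Here v_2(11/82) = v_2(num) − v_2(den) = -1; compare against these criteria.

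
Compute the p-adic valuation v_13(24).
v_13(24) = 0

v_13(n) is the largest exponent k such that 13^k divides n. Factor out: 24 = 13^0 · 24. (Sign doesn't affect v_p.) So v_13(24) = 0.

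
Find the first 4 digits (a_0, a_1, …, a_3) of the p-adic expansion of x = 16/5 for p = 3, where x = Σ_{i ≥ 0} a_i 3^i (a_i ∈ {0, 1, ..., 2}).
(a_0, …, a_3) = (2, 1, 1, 2)

v_3(16/5) = 0 (numerator and denominator both coprime to 3), so x ∈ ℤ_3^×. Compute digits iteratively via a_i = x_i mod 3, x_{i+1} = (x_i − a_i)/3, with x_0 = x:
  x_0 = 16/5;  a_0 = 2;  x_1 = (x_0 − 2)/3 = 2/5
  x_1 = 2/5;  a_1 = 1;  x_2 = (x_1 − 1)/3 = -1/5
  x_2 = -1/5;  a_2 = 1;  x_3 = (x_2 − 1)/3 = -2/5
  x_3 = -2/5;  a_3 = 2;  x_4 = (x_3 − 2)/3 = -4/5
Digits: (2, 1, 1, 2).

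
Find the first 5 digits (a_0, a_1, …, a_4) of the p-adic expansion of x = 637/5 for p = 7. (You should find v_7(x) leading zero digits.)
(a_0, …, a_4) = (0, 0, 4, 4, 5)

v_7(637/5) = 2, so a_0 = ... = a_1 = 0. Factor out: x = 7^2 · u with u = 13/5 a unit in ℤ_7. Expand u iteratively via a_{v+i} = u_i mod 7, u_{i+1} = (u_i − a_{v+i})/7:
  u_0 = 13/5;  a_2 = 4;  u_1 = (u_0 − 4)/7 = -1/5
  u_1 = -1/5;  a_3 = 4;  u_2 = (u_1 − 4)/7 = -3/5
  u_2 = -3/5;  a_4 = 5;  u_3 = (u_2 − 5)/7 = -4/5
Digits: (0, 0, 4, 4, 5).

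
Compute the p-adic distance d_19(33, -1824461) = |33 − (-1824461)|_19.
d_19(33, -1824461) = 1/130321

Step 1 — x − y = 33 − (-1824461) = 1824494. Step 2 — v_19(1824494) = 4 (factor: 1824494 = (19^4 · 14); the sign does not affect v_p). Step 3 — |x − y|_19 = 19^{-4} = 1/130321.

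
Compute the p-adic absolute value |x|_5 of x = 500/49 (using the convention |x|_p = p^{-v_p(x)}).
|500/49|_5 = 1/125

Step 1 — compute v_5(x) by factoring powers of 5 out of the numerator and denominator: v_5(500/49) = 3. Step 2 — apply |x|_p = p^{-v_p(x)} = 5^{-3} = 1/125.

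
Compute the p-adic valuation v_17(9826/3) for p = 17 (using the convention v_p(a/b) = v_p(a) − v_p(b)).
v_17(9826/3) = 3

Factor powers of 17 from the numerator and denominator of the reduced fraction: 9826 = 17^3 · 2 and 3 = 17^0 · 3. Apply v_p(a/b) = v_p(a) − v_p(b): v_17(9826/3) = 3 − 0 = 3.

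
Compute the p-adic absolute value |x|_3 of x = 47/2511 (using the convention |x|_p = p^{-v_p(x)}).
|47/2511|_3 = 81

Step 1 — compute v_3(x) by factoring powers of 3 out of the numerator and denominator: v_3(47/2511) = -4. Step 2 — apply |x|_p = p^{-v_p(x)} = 3^{4} = 81.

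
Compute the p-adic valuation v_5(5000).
v_5(5000) = 4

v_5(n) is the largest exponent k such that 5^k divides n. Factor out: 5000 = 5^4 · 8. (Sign doesn't affect v_p.) So v_5(5000) = 4.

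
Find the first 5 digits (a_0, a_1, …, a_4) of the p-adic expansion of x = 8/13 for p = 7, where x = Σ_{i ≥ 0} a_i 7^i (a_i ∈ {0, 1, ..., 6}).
(a_0, …, a_4) = (6, 3, 0, 1, 2)

v_7(8/13) = 0 (numerator and denominator both coprime to 7), so x ∈ ℤ_7^×. Compute digits iteratively via a_i = x_i mod 7, x_{i+1} = (x_i − a_i)/7, with x_0 = x:
  x_0 = 8/13;  a_0 = 6;  x_1 = (x_0 − 6)/7 = -10/13
  x_1 = -10/13;  a_1 = 3;  x_2 = (x_1 − 3)/7 = -7/13
  x_2 = -7/13;  a_2 = 0;  x_3 = (x_2 − 0)/7 = -1/13
  x_3 = -1/13;  a_3 = 1;  x_4 = (x_3 − 1)/7 = -2/13
  x_4 = -2/13;  a_4 = 2;  x_5 = (x_4 − 2)/7 = -4/13
Digits: (6, 3, 0, 1, 2).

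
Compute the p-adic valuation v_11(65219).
v_11(65219) = 3

v_11(n) is the largest exponent k such that 11^k divides n. Factor out: 65219 = 11^3 · 49. (Sign doesn't affect v_p.) So v_11(65219) = 3.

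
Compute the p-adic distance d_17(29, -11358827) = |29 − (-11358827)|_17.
d_17(29, -11358827) = 1/1419857

Step 1 — x − y = 29 − (-11358827) = 11358856. Step 2 — v_17(11358856) = 5 (factor: 11358856 = (17^5 · 8); the sign does not affect v_p). Step 3 — |x − y|_17 = 17^{-5} = 1/1419857.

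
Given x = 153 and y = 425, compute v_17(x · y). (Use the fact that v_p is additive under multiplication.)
v_17(65025) = 2

v_p(x) = 1 (factor: 153 = 17^1 · 9); v_p(y) = 1 (factor: 425 = 17^1 · 25). Additivity: v_p(xy) = v_p(x) + v_p(y) = 1 + 1 = 2. (Direct check: xy = 65025 = 17^2 · (225).)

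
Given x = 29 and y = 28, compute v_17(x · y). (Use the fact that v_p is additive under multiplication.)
v_17(812) = 0

v_p(x) = 0 (factor: 29 = 17^0 · 29); v_p(y) = 0 (factor: 28 = 17^0 · 28). Additivity: v_p(xy) = v_p(x) + v_p(y) = 0 + 0 = 0. (Direct check: xy = 812 = 17^0 · (812).)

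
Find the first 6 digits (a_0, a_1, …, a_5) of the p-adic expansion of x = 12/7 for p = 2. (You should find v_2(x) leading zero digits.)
(a_0, …, a_5) = (0, 0, 1, 0, 1, 0)

v_2(12/7) = 2, so a_0 = ... = a_1 = 0. Factor out: x = 2^2 · u with u = 3/7 a unit in ℤ_2. Expand u iteratively via a_{v+i} = u_i mod 2, u_{i+1} = (u_i − a_{v+i})/2:
  u_0 = 3/7;  a_2 = 1;  u_1 = (u_0 − 1)/2 = -2/7
  u_1 = -2/7;  a_3 = 0;  u_2 = (u_1 − 0)/2 = -1/7
  u_2 = -1/7;  a_4 = 1;  u_3 = (u_2 − 1)/2 = -4/7
  u_3 = -4/7;  a_5 = 0;  u_4 = (u_3 − 0)/2 = -2/7
Digits: (0, 0, 1, 0, 1, 0).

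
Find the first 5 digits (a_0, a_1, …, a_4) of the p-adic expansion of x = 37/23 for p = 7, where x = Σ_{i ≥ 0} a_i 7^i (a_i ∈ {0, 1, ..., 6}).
(a_0, …, a_4) = (1, 1, 2, 0, 3)

v_7(37/23) = 0 (numerator and denominator both coprime to 7), so x ∈ ℤ_7^×. Compute digits iteratively via a_i = x_i mod 7, x_{i+1} = (x_i − a_i)/7, with x_0 = x:
  x_0 = 37/23;  a_0 = 1;  x_1 = (x_0 − 1)/7 = 2/23
  x_1 = 2/23;  a_1 = 1;  x_2 = (x_1 − 1)/7 = -3/23
  x_2 = -3/23;  a_2 = 2;  x_3 = (x_2 − 2)/7 = -7/23
  x_3 = -7/23;  a_3 = 0;  x_4 = (x_3 − 0)/7 = -1/23
  x_4 = -1/23;  a_4 = 3;  x_5 = (x_4 − 3)/7 = -10/23
Digits: (1, 1, 2, 0, 3).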